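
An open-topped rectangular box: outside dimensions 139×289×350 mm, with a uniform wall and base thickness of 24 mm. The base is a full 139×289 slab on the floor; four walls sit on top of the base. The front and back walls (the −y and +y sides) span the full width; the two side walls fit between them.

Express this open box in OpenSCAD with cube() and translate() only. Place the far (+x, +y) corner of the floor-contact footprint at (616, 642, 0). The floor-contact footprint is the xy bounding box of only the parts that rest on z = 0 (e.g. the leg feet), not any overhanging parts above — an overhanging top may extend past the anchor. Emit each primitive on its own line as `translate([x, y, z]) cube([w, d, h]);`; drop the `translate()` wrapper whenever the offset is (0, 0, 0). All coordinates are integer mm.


translate([477, 353, 0]) cube([139, 289, 24]);
translate([477, 353, 24]) cube([139, 24, 326]);
translate([477, 618, 24]) cube([139, 24, 326]);
translate([477, 377, 24]) cube([24, 241, 326]);
translate([592, 377, 24]) cube([24, 241, 326]);


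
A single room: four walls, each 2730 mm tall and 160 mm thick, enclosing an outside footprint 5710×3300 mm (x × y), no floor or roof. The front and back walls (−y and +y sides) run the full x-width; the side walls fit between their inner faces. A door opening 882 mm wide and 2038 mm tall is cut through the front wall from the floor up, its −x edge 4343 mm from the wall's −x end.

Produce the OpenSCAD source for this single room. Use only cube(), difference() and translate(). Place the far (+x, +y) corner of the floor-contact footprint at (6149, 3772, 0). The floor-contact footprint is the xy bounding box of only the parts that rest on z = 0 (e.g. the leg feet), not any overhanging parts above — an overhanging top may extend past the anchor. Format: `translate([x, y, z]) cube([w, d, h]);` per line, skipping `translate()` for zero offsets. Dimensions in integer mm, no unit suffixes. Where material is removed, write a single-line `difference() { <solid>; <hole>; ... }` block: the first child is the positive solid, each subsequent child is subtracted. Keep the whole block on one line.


difference() { translate([439, 472, 0]) cube([5710, 160, 2730]); translate([4782, 472, 0]) cube([882, 160, 2038]); }
translate([439, 3612, 0]) cube([5710, 160, 2730]);
translate([439, 632, 0]) cube([160, 2980, 2730]);
translate([5989, 632, 0]) cube([160, 2980, 2730]);


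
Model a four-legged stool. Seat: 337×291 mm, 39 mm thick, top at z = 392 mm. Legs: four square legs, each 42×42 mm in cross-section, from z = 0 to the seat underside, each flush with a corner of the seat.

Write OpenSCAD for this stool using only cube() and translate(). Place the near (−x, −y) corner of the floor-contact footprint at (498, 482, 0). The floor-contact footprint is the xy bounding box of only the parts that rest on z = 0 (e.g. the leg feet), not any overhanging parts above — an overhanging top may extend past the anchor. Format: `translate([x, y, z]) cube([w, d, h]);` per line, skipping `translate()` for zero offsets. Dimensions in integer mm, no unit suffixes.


// leg_h = 392 - 39 = 353
translate([498, 482, 353]) cube([337, 291, 39]);
translate([498, 482, 0]) cube([42, 42, 353]);
translate([793, 482, 0]) cube([42, 42, 353]);
translate([498, 731, 0]) cube([42, 42, 353]);
translate([793, 731, 0]) cube([42, 42, 353]);


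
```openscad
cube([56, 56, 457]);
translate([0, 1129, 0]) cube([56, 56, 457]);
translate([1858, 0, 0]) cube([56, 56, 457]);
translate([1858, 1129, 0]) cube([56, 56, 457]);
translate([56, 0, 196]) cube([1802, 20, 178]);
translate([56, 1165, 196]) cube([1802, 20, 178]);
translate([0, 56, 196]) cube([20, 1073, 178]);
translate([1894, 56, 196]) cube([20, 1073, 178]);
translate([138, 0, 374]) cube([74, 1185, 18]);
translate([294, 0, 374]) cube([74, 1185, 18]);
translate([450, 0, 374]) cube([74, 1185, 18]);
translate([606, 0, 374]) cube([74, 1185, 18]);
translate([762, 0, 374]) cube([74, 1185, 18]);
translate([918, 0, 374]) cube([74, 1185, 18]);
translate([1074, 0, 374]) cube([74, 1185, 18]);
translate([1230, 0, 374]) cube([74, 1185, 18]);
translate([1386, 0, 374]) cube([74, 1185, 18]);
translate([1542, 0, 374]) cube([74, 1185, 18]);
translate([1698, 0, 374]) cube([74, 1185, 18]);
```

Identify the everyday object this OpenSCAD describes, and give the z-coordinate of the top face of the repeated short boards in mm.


A bed frame. The slat-top height is 392 mm.

Four posts, four rails, and a row of slats — a bed frame. Slats sit on the rails at z = 196 + 178 = 374; with slat thickness 18, the top is 392 mm.


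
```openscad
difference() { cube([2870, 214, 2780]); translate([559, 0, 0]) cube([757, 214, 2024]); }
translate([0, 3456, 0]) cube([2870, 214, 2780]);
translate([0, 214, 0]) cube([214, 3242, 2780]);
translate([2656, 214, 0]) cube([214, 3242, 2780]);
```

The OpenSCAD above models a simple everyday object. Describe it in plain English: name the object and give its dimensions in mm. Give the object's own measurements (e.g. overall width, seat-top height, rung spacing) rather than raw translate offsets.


A single room: four walls, each 2780 mm tall and 214 mm thick, enclosing an outside footprint 2870×3670 mm (x × y), no floor or roof. The front and back walls (−y and +y sides) run the full x-width; the side walls fit between their inner faces. A door opening 757 mm wide and 2024 mm tall is cut through the front wall from the floor up, its −x edge 559 mm from the wall's −x end.


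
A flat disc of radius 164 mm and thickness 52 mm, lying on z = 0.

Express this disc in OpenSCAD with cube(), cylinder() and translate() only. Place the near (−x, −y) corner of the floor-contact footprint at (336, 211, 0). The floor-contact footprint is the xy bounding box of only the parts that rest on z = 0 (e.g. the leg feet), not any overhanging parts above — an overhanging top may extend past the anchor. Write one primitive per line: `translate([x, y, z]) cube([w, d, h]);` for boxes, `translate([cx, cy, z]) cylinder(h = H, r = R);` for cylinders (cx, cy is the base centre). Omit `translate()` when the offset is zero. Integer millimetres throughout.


translate([500, 375, 0]) cylinder(h = 52, r = 164);


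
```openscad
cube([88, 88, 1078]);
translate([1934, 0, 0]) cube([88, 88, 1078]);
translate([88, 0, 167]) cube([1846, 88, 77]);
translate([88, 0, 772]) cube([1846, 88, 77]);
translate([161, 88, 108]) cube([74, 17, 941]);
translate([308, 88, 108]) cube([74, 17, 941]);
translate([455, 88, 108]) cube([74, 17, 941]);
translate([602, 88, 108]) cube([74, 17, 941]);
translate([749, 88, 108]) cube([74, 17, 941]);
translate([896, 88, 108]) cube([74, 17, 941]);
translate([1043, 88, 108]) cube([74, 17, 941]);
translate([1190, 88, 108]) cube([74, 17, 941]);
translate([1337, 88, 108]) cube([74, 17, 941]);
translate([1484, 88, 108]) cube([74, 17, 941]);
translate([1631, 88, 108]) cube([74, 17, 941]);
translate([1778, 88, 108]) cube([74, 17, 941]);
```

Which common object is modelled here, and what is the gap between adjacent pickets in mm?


A fence section. The picket gap is 73 mm.

Two posts, two rails, 12 pickets — a fence section. Span 1846 mm holds 12 pickets of 74 mm with 13 equal gaps: ⌊(1846 − 12·74) / 13⌋ = 73 mm.


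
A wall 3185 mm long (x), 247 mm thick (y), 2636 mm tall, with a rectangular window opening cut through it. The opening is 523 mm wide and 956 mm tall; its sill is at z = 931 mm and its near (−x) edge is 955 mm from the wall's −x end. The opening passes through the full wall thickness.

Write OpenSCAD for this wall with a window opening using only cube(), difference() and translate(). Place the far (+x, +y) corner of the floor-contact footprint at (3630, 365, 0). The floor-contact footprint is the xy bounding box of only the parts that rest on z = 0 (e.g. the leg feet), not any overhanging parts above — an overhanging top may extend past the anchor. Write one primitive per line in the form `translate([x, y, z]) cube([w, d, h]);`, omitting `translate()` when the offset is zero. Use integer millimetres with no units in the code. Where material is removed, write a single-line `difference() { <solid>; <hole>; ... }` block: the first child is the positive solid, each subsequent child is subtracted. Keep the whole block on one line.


difference() { translate([445, 118, 0]) cube([3185, 247, 2636]); translate([1400, 118, 931]) cube([523, 247, 956]); }


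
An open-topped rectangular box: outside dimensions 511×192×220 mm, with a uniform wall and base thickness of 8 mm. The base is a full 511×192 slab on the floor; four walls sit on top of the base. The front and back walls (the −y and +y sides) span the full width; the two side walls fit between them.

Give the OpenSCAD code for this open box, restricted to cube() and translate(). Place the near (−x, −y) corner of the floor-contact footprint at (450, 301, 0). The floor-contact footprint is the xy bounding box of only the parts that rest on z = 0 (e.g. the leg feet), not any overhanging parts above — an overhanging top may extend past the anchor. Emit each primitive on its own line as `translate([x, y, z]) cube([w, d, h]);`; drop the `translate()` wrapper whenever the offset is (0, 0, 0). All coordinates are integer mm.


translate([450, 301, 0]) cube([511, 192, 8]);
translate([450, 301, 8]) cube([511, 8, 212]);
translate([450, 485, 8]) cube([511, 8, 212]);
translate([450, 309, 8]) cube([8, 176, 212]);
translate([953, 309, 8]) cube([8, 176, 212]);


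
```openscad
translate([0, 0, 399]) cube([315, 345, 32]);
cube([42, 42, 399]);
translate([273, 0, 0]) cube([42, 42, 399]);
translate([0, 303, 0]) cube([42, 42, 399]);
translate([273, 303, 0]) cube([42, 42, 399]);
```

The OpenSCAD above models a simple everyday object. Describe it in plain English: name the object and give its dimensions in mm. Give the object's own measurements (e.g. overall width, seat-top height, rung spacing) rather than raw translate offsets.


A four-legged stool. The seat is a 315×345×32 mm slab whose top surface is at z = 431 mm; four square legs, each 42×42 mm in cross-section, run from the floor (z = 0) to the underside of the seat, each flush with a corner of the seat.


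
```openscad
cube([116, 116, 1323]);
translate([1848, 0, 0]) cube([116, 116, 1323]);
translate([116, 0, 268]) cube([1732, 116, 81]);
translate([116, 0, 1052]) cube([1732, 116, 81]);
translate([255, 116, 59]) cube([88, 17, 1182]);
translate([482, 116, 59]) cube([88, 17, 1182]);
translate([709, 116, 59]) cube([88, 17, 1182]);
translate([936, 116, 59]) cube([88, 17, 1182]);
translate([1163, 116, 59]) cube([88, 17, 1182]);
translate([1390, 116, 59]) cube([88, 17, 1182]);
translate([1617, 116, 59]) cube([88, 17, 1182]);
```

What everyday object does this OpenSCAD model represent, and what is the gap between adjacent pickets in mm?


A fence section. The picket gap is 139 mm.

Two posts, two rails, 7 pickets — a fence section. Span 1732 mm holds 7 pickets of 88 mm with 8 equal gaps: ⌊(1732 − 7·88) / 8⌋ = 139 mm.


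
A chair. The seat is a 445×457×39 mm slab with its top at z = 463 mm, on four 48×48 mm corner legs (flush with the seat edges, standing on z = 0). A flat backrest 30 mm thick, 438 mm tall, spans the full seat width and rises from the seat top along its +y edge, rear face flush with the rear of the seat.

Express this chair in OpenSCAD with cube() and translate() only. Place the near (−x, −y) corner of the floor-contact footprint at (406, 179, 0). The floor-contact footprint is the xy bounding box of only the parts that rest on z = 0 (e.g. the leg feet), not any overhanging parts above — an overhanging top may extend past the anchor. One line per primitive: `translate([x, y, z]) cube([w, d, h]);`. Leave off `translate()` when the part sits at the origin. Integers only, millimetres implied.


translate([406, 179, 424]) cube([445, 457, 39]);
translate([406, 179, 0]) cube([48, 48, 424]);
translate([803, 179, 0]) cube([48, 48, 424]);
translate([406, 588, 0]) cube([48, 48, 424]);
translate([803, 588, 0]) cube([48, 48, 424]);
translate([406, 606, 463]) cube([445, 30, 438]);


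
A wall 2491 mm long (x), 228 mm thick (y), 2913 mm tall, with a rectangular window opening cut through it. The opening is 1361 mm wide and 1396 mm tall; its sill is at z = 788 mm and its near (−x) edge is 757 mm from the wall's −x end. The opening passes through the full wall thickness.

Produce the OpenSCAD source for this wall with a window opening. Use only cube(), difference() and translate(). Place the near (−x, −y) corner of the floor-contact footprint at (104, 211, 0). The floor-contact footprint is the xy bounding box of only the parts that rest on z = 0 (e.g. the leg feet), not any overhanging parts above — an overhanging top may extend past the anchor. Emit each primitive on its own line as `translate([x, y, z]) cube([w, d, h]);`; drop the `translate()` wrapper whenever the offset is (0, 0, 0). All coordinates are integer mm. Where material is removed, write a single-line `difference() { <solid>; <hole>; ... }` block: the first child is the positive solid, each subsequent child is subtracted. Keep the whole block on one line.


difference() { translate([104, 211, 0]) cube([2491, 228, 2913]); translate([861, 211, 788]) cube([1361, 228, 1396]); }


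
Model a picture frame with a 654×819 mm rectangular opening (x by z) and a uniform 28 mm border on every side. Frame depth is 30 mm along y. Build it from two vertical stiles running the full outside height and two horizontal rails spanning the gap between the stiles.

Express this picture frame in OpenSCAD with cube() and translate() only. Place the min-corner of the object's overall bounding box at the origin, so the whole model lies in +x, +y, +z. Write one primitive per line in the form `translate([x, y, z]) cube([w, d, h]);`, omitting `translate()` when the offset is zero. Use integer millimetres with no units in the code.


cube([28, 30, 875]);
translate([682, 0, 0]) cube([28, 30, 875]);
translate([28, 0, 0]) cube([654, 30, 28]);
translate([28, 0, 847]) cube([654, 30, 28]);


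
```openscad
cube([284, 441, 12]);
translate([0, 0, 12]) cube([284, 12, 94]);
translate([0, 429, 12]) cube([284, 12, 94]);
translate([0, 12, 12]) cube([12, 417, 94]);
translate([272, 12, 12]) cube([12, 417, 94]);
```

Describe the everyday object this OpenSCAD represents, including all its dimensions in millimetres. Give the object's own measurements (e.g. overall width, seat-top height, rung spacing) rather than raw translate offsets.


An open-topped rectangular box: outside dimensions 284×441×106 mm, with a uniform wall and base thickness of 12 mm. The base is a full 284×441 slab on the floor; four walls sit on top of the base. The front and back walls (the −y and +y sides) span the full width; the two side walls fit between them.


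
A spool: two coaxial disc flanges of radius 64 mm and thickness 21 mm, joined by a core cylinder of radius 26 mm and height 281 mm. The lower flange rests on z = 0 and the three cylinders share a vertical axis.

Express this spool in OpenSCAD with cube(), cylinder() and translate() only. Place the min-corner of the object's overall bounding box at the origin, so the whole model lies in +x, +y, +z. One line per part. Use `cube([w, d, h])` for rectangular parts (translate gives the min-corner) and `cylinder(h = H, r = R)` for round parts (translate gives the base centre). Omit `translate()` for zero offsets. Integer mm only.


translate([64, 64, 0]) cylinder(h = 21, r = 64);
translate([64, 64, 21]) cylinder(h = 281, r = 26);
translate([64, 64, 302]) cylinder(h = 21, r = 64);


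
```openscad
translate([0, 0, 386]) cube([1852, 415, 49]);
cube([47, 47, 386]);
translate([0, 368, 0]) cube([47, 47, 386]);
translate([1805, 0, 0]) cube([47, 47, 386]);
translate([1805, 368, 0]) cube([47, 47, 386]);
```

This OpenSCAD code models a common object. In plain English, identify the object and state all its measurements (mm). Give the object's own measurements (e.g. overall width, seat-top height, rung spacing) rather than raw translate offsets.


A long wooden bench with a 1852 mm (x) × 415 mm (y) seat, 49 mm thick, its top surface 435 mm above the floor. Four 47 mm square legs at the seat corners, flush with the edges, run from z = 0 to the seat underside.


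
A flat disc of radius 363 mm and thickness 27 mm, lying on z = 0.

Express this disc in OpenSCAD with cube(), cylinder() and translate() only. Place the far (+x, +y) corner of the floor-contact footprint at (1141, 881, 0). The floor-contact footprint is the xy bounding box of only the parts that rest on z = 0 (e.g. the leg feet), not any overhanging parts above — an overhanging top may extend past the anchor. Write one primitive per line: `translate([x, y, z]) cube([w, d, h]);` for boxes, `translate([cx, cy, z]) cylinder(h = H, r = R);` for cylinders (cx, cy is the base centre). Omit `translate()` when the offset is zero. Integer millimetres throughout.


translate([778, 518, 0]) cylinder(h = 27, r = 363);


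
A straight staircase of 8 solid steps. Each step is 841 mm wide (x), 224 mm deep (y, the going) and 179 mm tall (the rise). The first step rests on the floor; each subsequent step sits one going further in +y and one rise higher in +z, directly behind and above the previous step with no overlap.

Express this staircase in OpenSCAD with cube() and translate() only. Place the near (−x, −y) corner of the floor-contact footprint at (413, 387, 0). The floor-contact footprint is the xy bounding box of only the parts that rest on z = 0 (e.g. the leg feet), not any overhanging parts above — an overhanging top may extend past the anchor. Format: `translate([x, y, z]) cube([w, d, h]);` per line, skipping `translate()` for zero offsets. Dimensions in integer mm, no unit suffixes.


translate([413, 387, 0]) cube([841, 224, 179]);
translate([413, 611, 179]) cube([841, 224, 179]);
translate([413, 835, 358]) cube([841, 224, 179]);
translate([413, 1059, 537]) cube([841, 224, 179]);
translate([413, 1283, 716]) cube([841, 224, 179]);
translate([413, 1507, 895]) cube([841, 224, 179]);
translate([413, 1731, 1074]) cube([841, 224, 179]);
translate([413, 1955, 1253]) cube([841, 224, 179]);


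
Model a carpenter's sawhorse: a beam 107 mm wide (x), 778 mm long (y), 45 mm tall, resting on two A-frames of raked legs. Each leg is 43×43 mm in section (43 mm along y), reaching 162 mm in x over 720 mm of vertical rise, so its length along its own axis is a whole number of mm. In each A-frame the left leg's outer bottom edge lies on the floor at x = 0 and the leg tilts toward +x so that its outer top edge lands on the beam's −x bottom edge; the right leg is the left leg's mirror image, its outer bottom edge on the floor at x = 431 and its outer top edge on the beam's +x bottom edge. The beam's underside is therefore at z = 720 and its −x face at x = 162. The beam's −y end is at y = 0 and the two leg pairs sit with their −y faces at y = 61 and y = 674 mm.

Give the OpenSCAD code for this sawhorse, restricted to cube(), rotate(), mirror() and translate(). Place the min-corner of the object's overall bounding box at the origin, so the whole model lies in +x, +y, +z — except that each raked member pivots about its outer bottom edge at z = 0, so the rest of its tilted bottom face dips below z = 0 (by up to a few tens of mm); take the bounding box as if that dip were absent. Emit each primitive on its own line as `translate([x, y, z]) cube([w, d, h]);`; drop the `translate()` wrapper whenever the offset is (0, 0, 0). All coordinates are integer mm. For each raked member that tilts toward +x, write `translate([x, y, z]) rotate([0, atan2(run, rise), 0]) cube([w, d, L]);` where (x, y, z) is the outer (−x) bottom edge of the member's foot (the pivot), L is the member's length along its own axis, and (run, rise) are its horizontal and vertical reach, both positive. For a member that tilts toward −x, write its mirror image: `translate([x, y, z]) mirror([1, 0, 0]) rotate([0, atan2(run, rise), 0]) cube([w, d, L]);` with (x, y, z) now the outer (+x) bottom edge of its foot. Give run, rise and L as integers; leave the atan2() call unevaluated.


translate([162, 0, 720]) cube([107, 778, 45]);
translate([0, 61, 0]) rotate([0, atan2(162, 720), 0]) cube([43, 43, 738]);
translate([431, 61, 0]) mirror([1, 0, 0]) rotate([0, atan2(162, 720), 0]) cube([43, 43, 738]);
translate([0, 674, 0]) rotate([0, atan2(162, 720), 0]) cube([43, 43, 738]);
translate([431, 674, 0]) mirror([1, 0, 0]) rotate([0, atan2(162, 720), 0]) cube([43, 43, 738]);


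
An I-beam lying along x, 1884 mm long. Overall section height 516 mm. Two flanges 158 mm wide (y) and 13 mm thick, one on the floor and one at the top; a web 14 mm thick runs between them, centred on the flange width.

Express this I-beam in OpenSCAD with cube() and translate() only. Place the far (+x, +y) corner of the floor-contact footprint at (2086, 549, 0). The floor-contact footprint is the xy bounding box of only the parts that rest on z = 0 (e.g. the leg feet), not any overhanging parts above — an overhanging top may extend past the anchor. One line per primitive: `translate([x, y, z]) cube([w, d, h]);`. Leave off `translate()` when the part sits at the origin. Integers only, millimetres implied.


translate([202, 391, 0]) cube([1884, 158, 13]);
translate([202, 463, 13]) cube([1884, 14, 490]);
translate([202, 391, 503]) cube([1884, 158, 13]);


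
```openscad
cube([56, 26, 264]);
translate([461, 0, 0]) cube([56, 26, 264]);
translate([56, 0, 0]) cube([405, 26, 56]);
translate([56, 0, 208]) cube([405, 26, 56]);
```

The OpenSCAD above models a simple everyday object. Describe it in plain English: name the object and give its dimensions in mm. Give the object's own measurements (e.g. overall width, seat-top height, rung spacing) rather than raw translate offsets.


A rectangular picture frame lying in the x–z plane (depth along y). The opening is 405 mm wide (x) by 152 mm tall (z), surrounded by a border 56 mm wide on all four sides. The frame is 26 mm deep and is made of two full-height vertical stiles with two horizontal rails fitted between them.


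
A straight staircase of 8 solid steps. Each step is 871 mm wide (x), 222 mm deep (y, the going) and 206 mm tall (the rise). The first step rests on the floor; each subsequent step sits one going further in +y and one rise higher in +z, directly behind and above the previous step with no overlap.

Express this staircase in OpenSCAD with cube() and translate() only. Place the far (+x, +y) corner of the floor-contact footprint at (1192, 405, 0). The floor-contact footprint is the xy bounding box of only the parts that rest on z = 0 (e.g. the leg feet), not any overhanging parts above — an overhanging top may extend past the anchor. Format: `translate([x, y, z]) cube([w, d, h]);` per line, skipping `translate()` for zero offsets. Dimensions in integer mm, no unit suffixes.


translate([321, 183, 0]) cube([871, 222, 206]);
translate([321, 405, 206]) cube([871, 222, 206]);
translate([321, 627, 412]) cube([871, 222, 206]);
translate([321, 849, 618]) cube([871, 222, 206]);
translate([321, 1071, 824]) cube([871, 222, 206]);
translate([321, 1293, 1030]) cube([871, 222, 206]);
translate([321, 1515, 1236]) cube([871, 222, 206]);
translate([321, 1737, 1442]) cube([871, 222, 206]);


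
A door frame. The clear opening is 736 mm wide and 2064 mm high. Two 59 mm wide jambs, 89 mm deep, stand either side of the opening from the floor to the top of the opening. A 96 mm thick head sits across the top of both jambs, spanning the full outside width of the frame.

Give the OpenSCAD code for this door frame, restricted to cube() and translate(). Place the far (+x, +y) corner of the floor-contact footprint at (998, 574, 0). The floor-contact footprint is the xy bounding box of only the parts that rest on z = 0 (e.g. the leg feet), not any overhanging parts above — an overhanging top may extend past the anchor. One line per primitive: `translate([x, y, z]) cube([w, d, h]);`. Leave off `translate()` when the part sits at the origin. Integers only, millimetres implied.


translate([144, 485, 0]) cube([59, 89, 2064]);
translate([939, 485, 0]) cube([59, 89, 2064]);
translate([144, 485, 2064]) cube([854, 89, 96]);


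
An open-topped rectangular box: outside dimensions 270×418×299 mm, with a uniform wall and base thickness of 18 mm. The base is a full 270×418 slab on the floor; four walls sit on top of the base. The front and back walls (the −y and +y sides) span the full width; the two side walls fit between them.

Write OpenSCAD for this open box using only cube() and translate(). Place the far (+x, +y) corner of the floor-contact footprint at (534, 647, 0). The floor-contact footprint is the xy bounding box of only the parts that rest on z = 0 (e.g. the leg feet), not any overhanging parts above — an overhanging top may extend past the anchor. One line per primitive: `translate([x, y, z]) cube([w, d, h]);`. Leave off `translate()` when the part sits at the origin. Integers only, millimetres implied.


translate([264, 229, 0]) cube([270, 418, 18]);
translate([264, 229, 18]) cube([270, 18, 281]);
translate([264, 629, 18]) cube([270, 18, 281]);
translate([264, 247, 18]) cube([18, 382, 281]);
translate([516, 247, 18]) cube([18, 382, 281]);


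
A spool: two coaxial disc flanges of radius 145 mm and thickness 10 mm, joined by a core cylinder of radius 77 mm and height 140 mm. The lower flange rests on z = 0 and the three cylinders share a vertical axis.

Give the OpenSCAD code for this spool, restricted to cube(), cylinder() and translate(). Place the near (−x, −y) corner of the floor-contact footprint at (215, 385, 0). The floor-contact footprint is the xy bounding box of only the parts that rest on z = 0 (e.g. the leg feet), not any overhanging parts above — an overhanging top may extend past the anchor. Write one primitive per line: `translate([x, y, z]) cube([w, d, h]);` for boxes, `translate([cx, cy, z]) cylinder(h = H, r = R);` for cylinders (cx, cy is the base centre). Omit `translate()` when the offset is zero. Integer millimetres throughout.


translate([360, 530, 0]) cylinder(h = 10, r = 145);
translate([360, 530, 10]) cylinder(h = 140, r = 77);
translate([360, 530, 150]) cylinder(h = 10, r = 145);


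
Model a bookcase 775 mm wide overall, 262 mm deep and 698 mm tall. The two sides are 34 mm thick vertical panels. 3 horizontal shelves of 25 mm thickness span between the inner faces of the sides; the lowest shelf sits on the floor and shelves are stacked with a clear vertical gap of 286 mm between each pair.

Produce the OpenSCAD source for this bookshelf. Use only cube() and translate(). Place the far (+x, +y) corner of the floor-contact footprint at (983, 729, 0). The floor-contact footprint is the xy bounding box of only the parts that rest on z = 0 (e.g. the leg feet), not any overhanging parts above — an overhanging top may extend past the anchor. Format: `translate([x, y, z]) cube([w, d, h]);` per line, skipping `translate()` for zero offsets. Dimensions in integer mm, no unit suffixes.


translate([208, 467, 0]) cube([34, 262, 698]);
translate([949, 467, 0]) cube([34, 262, 698]);
translate([242, 467, 0]) cube([707, 262, 25]);
translate([242, 467, 311]) cube([707, 262, 25]);
translate([242, 467, 622]) cube([707, 262, 25]);


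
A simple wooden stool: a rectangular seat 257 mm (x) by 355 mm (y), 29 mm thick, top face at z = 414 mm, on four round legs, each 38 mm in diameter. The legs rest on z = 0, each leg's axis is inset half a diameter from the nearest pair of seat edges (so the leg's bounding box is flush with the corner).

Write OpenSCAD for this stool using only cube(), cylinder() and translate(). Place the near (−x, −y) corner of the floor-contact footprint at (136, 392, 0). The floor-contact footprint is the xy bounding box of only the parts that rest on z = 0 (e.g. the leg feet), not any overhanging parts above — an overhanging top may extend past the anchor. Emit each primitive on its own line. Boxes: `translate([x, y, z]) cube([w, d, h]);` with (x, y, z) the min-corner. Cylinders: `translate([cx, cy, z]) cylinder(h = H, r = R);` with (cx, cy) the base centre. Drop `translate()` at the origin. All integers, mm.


// leg_h = 414 - 29 = 385
translate([136, 392, 385]) cube([257, 355, 29]);
translate([155, 411, 0]) cylinder(h = 385, r = 19);
translate([374, 411, 0]) cylinder(h = 385, r = 19);
translate([155, 728, 0]) cylinder(h = 385, r = 19);
translate([374, 728, 0]) cylinder(h = 385, r = 19);


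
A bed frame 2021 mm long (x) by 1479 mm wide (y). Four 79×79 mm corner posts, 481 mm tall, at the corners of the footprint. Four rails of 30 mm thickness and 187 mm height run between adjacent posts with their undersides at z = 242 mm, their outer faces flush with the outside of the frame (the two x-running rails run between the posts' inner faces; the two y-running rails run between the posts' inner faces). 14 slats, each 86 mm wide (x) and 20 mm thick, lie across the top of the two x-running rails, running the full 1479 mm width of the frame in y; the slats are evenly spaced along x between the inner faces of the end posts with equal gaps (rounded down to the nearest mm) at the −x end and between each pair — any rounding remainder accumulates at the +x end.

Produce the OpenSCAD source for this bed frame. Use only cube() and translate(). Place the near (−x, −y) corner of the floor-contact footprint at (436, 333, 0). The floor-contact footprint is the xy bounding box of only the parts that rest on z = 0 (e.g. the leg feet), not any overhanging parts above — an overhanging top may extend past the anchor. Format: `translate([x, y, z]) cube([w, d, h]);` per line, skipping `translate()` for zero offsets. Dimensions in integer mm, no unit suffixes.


// slat z = rail_z + rail_h = 242 + 187 = 429
// slat gap = ⌊(1863 − 14·86) / 15⌋ = 43
translate([436, 333, 0]) cube([79, 79, 481]);
translate([436, 1733, 0]) cube([79, 79, 481]);
translate([2378, 333, 0]) cube([79, 79, 481]);
translate([2378, 1733, 0]) cube([79, 79, 481]);
translate([515, 333, 242]) cube([1863, 30, 187]);
translate([515, 1782, 242]) cube([1863, 30, 187]);
translate([436, 412, 242]) cube([30, 1321, 187]);
translate([2427, 412, 242]) cube([30, 1321, 187]);
translate([558, 333, 429]) cube([86, 1479, 20]);
translate([687, 333, 429]) cube([86, 1479, 20]);
translate([816, 333, 429]) cube([86, 1479, 20]);
translate([945, 333, 429]) cube([86, 1479, 20]);
translate([1074, 333, 429]) cube([86, 1479, 20]);
translate([1203, 333, 429]) cube([86, 1479, 20]);
translate([1332, 333, 429]) cube([86, 1479, 20]);
translate([1461, 333, 429]) cube([86, 1479, 20]);
translate([1590, 333, 429]) cube([86, 1479, 20]);
translate([1719, 333, 429]) cube([86, 1479, 20]);
translate([1848, 333, 429]) cube([86, 1479, 20]);
translate([1977, 333, 429]) cube([86, 1479, 20]);
translate([2106, 333, 429]) cube([86, 1479, 20]);
translate([2235, 333, 429]) cube([86, 1479, 20]);


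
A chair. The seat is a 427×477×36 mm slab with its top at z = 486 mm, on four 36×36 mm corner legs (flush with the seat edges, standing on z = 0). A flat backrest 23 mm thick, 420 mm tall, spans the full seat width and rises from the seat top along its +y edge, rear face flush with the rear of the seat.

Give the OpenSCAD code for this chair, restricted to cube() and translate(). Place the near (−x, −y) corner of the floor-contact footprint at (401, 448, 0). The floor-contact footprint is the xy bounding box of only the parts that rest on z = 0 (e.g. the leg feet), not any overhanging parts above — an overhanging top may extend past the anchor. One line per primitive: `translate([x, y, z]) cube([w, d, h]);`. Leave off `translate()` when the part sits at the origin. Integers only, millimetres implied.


translate([401, 448, 450]) cube([427, 477, 36]);
translate([401, 448, 0]) cube([36, 36, 450]);
translate([792, 448, 0]) cube([36, 36, 450]);
translate([401, 889, 0]) cube([36, 36, 450]);
translate([792, 889, 0]) cube([36, 36, 450]);
translate([401, 902, 486]) cube([427, 23, 420]);


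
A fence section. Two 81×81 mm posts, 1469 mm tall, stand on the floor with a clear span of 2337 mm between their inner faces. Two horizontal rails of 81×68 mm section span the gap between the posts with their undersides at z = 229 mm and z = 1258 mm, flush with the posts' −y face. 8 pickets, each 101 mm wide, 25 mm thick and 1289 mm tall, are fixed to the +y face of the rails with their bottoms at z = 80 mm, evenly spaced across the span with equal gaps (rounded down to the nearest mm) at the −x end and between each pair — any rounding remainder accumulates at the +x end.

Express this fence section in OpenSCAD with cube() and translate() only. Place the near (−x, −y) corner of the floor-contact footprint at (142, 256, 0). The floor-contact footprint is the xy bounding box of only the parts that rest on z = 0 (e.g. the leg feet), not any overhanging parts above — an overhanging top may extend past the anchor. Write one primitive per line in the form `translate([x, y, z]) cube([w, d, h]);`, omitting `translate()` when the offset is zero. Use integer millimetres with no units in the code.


translate([142, 256, 0]) cube([81, 81, 1469]);
translate([2560, 256, 0]) cube([81, 81, 1469]);
translate([223, 256, 229]) cube([2337, 81, 68]);
translate([223, 256, 1258]) cube([2337, 81, 68]);
translate([392, 337, 80]) cube([101, 25, 1289]);
translate([662, 337, 80]) cube([101, 25, 1289]);
translate([932, 337, 80]) cube([101, 25, 1289]);
translate([1202, 337, 80]) cube([101, 25, 1289]);
translate([1472, 337, 80]) cube([101, 25, 1289]);
translate([1742, 337, 80]) cube([101, 25, 1289]);
translate([2012, 337, 80]) cube([101, 25, 1289]);
translate([2282, 337, 80]) cube([101, 25, 1289]);


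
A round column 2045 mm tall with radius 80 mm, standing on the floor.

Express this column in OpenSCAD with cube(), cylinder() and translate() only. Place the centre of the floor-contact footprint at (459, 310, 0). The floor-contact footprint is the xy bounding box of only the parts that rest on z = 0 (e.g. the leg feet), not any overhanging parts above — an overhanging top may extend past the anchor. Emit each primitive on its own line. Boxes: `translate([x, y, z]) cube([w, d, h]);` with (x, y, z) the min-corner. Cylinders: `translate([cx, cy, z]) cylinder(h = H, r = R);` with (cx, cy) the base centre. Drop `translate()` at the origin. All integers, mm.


translate([459, 310, 0]) cylinder(h = 2045, r = 80);


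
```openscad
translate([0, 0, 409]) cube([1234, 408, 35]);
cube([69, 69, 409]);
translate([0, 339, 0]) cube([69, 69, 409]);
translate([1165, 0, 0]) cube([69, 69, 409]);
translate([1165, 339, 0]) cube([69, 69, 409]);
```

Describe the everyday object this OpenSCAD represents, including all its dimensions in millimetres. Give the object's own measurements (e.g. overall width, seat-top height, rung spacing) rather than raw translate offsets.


A long wooden bench with a 1234 mm (x) × 408 mm (y) seat, 35 mm thick, its top surface 444 mm above the floor. Four 69 mm square legs at the seat corners, flush with the edges, run from z = 0 to the seat underside.


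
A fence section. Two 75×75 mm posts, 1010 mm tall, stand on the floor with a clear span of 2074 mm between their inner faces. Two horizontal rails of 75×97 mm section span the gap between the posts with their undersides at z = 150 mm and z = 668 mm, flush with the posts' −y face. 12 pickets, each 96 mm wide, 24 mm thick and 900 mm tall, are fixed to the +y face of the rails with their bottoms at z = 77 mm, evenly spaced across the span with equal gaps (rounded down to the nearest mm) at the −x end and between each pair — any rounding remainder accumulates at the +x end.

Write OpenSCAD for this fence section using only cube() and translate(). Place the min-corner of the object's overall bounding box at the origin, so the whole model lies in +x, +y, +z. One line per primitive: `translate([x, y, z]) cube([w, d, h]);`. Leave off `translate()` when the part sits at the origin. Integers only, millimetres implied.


cube([75, 75, 1010]);
translate([2149, 0, 0]) cube([75, 75, 1010]);
translate([75, 0, 150]) cube([2074, 75, 97]);
translate([75, 0, 668]) cube([2074, 75, 97]);
translate([145, 75, 77]) cube([96, 24, 900]);
translate([311, 75, 77]) cube([96, 24, 900]);
translate([477, 75, 77]) cube([96, 24, 900]);
translate([643, 75, 77]) cube([96, 24, 900]);
translate([809, 75, 77]) cube([96, 24, 900]);
translate([975, 75, 77]) cube([96, 24, 900]);
translate([1141, 75, 77]) cube([96, 24, 900]);
translate([1307, 75, 77]) cube([96, 24, 900]);
translate([1473, 75, 77]) cube([96, 24, 900]);
translate([1639, 75, 77]) cube([96, 24, 900]);
translate([1805, 75, 77]) cube([96, 24, 900]);
translate([1971, 75, 77]) cube([96, 24, 900]);


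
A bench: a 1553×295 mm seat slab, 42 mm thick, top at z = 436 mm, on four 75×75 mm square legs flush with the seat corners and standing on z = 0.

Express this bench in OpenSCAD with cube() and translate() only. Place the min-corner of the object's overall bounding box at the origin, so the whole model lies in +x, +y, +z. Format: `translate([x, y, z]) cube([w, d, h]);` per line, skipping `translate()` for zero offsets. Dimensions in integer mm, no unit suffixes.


// leg_h = 436 − 42 = 394
translate([0, 0, 394]) cube([1553, 295, 42]);
cube([75, 75, 394]);
translate([0, 220, 0]) cube([75, 75, 394]);
translate([1478, 0, 0]) cube([75, 75, 394]);
translate([1478, 220, 0]) cube([75, 75, 394]);


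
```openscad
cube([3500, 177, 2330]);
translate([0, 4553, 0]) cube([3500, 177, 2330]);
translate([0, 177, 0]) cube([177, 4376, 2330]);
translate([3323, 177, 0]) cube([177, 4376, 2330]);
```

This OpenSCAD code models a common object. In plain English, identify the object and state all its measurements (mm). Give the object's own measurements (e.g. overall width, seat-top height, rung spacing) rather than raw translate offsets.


The wall frame of a small rectangular building: four walls, each 2330 mm tall and 177 mm thick, enclosing a footprint 3500 mm (x) by 4730 mm (y) outside-to-outside, with no floor or roof. The front and back walls (the −y and +y sides) span the full width; the two side walls fit between them.


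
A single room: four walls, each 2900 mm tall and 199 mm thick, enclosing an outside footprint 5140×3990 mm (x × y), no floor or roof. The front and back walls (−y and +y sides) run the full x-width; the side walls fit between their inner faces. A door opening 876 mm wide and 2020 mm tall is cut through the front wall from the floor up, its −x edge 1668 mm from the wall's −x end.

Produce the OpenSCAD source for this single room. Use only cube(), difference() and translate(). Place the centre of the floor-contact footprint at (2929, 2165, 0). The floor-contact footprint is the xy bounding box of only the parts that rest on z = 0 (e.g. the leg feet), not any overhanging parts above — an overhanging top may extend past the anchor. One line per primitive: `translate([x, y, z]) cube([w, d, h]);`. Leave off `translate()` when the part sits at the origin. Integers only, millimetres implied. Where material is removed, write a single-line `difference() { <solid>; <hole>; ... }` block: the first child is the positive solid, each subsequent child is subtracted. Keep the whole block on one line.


difference() { translate([359, 170, 0]) cube([5140, 199, 2900]); translate([2027, 170, 0]) cube([876, 199, 2020]); }
translate([359, 3961, 0]) cube([5140, 199, 2900]);
translate([359, 369, 0]) cube([199, 3592, 2900]);
translate([5300, 369, 0]) cube([199, 3592, 2900]);


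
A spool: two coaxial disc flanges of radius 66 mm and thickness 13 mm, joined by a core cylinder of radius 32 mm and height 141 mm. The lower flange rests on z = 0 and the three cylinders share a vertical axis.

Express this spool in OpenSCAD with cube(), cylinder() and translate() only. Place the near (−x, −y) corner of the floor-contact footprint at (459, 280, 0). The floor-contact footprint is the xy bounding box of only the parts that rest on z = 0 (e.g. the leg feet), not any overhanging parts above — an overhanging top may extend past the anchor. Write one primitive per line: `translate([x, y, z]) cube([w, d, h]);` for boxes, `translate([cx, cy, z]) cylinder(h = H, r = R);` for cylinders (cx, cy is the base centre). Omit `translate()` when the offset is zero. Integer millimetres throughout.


translate([525, 346, 0]) cylinder(h = 13, r = 66);
translate([525, 346, 13]) cylinder(h = 141, r = 32);
translate([525, 346, 154]) cylinder(h = 13, r = 66);
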